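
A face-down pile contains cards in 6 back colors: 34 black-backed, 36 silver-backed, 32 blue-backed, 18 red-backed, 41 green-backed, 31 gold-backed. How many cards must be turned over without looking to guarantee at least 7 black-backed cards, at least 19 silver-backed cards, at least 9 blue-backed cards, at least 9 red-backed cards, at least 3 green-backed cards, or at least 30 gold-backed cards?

Each of the 6 back colors has its own threshold; avoid all of them simultaneously.
The worst case stops just short of every target: 6 black-backed, 18 silver-backed, 8 blue-backed, 8 red-backed, 2 green-backed, 29 gold-backed — 6 + 18 + 8 + 8 + 2 + 29 = 71 cards.
One more card must push some back color to its target, so 71 + 1 = 72.

72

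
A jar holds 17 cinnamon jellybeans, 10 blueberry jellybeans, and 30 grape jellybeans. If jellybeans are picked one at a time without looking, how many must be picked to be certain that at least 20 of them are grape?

To avoid grape jellybeans as long as possible, exhaust the other 2 flavors first.
The worst case draws every non-grape jellybean first: 17 + 10 = 27.
The next 20 draws are then forced to be grape, giving 27 + 20 = 47.

47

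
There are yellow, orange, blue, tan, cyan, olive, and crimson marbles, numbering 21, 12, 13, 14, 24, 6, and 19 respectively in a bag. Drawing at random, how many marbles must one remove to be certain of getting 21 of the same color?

105

In the worst case we take at most 20 of each color, but all 12 orange, all 13 blue, all 14 tan, all 6 olive, and all 19 crimson (fewer than 20), giving 20 + 12 + 13 + 14 + 20 + 6 + 19 = 104.
One more marble then forces some color to 21, so 104 + 1 = 105.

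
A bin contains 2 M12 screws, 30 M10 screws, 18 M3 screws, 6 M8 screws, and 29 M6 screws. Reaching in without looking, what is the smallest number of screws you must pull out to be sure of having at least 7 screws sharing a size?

27

In the worst case we take at most 6 of each size, but all 2 M12 (fewer than 6), giving 2 + 6 + 6 + 6 + 6 = 26.
One more screw then forces some size to 7, so 26 + 1 = 27.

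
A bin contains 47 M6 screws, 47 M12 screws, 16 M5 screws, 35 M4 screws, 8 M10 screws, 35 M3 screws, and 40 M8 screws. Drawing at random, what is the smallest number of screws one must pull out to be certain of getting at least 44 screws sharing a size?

221

Treat the 7 sizes as pigeonholes.
In the worst case we take at most 43 of each size, but all 16 M5, all 35 M4, all 8 M10, all 35 M3, and all 40 M8 (fewer than 43), giving 43 + 43 + 16 + 35 + 8 + 35 + 40 = 220.
One more screw then forces some size to 44, so 220 + 1 = 221.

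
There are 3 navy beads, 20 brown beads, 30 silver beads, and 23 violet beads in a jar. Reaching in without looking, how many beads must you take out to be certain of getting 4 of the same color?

13

The worst case takes 3 beads of each color without reaching 4 of any: 4 × 3 = 12.
The next bead must bring some color to 4, so 12 + 1 = 13.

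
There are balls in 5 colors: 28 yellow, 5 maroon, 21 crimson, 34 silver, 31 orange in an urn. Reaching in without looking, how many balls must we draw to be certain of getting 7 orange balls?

The worst case draws every non-orange ball first: 28 + 5 + 21 + 34 = 88.
The next 7 draws are then forced to be orange, giving 88 + 7 = 95.

95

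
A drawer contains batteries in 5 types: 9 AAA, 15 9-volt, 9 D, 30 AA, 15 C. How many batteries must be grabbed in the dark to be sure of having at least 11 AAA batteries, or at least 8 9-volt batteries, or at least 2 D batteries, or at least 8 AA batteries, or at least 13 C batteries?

Each of the 5 types has its own threshold; avoid all of them simultaneously.
The worst case stops just short of every target: all 9 AAA, 7 9-volt, 1 D, 7 AA, 12 C — 9 + 7 + 1 + 7 + 12 = 36 batteries.
One more battery must push some type to its target, so 36 + 1 = 37.

37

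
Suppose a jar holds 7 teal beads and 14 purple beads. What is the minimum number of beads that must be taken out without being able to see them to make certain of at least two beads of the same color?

The worst case takes 1 bead of each color without reaching 2 of any: 2 × 1 = 2.
The next bead must bring some color to 2, so 2 + 1 = 3.

3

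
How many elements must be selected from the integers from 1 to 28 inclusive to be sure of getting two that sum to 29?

Partition {1, …, 28} into 14 pairs: {1,28}, {2,27}, …, {14,15}.
Choosing 14 integers — say the integers 1 through 14 — takes one from each pair and avoids the property.
Choosing 15 forces two into the same pair by pigeonhole, and those sum to 29. So 15.

15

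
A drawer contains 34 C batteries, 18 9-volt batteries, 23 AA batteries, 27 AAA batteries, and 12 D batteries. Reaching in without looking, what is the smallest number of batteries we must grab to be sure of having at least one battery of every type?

The hardest type to obtain is D: we could draw every other battery first — 114 − 12 = 102 batteries — without a single D one.
The next draw must be D, so 102 + 1 = 103.

103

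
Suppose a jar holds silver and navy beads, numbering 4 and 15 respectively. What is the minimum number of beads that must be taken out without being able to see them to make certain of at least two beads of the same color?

Treat the 2 colors as pigeonholes.
The worst case takes 1 bead of each color without reaching 2 of any: 2 × 1 = 2.
The next bead must bring some color to 2, so 2 + 1 = 3.

3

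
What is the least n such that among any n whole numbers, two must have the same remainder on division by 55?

56

Use the pigeonhole principle on residue classes: two integers differ by a multiple of 55 exactly when they share a remainder mod 55.
There are 55 residue classes mod 55, so 55 integers can all lie in distinct classes.
One more integer must repeat a residue, giving a difference divisible by 55. So n = 55 + 1 = 56.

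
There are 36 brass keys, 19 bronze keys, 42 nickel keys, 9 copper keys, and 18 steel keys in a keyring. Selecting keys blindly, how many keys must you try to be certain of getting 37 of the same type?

In the worst case we take at most 36 of each type, but all 19 bronze, all 9 copper, and all 18 steel (fewer than 36), giving 36 + 19 + 36 + 9 + 18 = 118.
One more key then forces some type to 37, so 118 + 1 = 119.

119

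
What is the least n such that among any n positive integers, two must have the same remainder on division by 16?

Two integers differ by a multiple of 16 exactly when they share a remainder mod 16.
There are 16 residue classes mod 16, so 16 integers can all lie in distinct classes.
One more integer must repeat a residue, giving a difference divisible by 16. So n = 16 + 1 = 17.

17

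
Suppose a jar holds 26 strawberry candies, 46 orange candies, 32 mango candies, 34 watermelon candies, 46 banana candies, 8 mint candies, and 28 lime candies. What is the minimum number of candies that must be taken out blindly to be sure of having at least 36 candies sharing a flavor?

199

In the worst case we take at most 35 of each flavor, but all 26 strawberry, all 32 mango, all 34 watermelon, all 8 mint, and all 28 lime (fewer than 35), giving 26 + 35 + 32 + 34 + 35 + 8 + 28 = 198.
One more candy then forces some flavor to 36, so 198 + 1 = 199.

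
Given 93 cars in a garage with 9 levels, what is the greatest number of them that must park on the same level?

11

The 93 cars fall into 9 levels.
If each of the 9 levels held at most 10, the total would be at most 9 × 10 = 90 < 93, a contradiction.
So at least one holds ⌈93/9⌉ = 11.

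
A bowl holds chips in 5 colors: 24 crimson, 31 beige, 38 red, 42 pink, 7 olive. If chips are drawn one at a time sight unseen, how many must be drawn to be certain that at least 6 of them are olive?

The worst case draws every non-olive chip first: 24 + 31 + 38 + 42 = 135.
The next 6 draws are then forced to be olive, giving 135 + 6 = 141.

141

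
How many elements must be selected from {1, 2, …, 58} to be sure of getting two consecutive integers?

Partition {1, …, 58} into 29 pairs: {1,2}, {3,4}, …, {57,58}.
Choosing 29 integers — say the 29 even numbers 2, 4, …, 58 — takes one from each pair and avoids the property.
Choosing 30 forces two into the same pair by pigeonhole, and those are consecutive. So 30.

30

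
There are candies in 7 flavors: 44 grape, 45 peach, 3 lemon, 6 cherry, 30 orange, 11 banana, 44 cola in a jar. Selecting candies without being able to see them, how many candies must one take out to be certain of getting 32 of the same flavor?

144

Treat the 7 flavors as pigeonholes.
In the worst case we take at most 31 of each flavor, but all 3 lemon, all 6 cherry, all 30 orange, and all 11 banana (fewer than 31), giving 31 + 31 + 3 + 6 + 30 + 11 + 31 = 143.
One more candy then forces some flavor to 32, so 143 + 1 = 144.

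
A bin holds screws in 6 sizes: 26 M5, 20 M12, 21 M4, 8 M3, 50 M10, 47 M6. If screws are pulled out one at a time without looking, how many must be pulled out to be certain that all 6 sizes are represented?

165

The hardest size to obtain is M3: we could draw every other screw first — 172 − 8 = 164 screws — without a single M3 one.
The next draw must be M3, so 164 + 1 = 165.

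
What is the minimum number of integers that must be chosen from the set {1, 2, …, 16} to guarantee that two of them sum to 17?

9

Partition {1, …, 16} into 8 pairs: {1,16}, {2,15}, …, {8,9}.
Choosing 8 integers — say the integers 1 through 8 — takes one from each pair and avoids the property.
Choosing 9 forces two into the same pair by pigeonhole, and those sum to 17. So 9.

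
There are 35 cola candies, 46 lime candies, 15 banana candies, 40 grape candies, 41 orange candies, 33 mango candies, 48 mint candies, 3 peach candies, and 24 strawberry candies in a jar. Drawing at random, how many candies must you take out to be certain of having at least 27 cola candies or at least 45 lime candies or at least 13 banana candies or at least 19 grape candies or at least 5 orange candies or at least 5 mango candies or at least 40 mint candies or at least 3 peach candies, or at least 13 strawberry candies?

The worst case stops just short of every target: 26 cola, 44 lime, 12 banana, 18 grape, 4 orange, 4 mango, 39 mint, 2 peach, 12 strawberry — 26 + 44 + 12 + 18 + 4 + 4 + 39 + 2 + 12 = 161 candies.
One more candy must push some flavor to its target, so 161 + 1 = 162.

162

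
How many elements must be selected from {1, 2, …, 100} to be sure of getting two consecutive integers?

51

Partition {1, …, 100} into 50 pairs: {1,2}, {3,4}, …, {99,100}.
Choosing 50 integers — say the 50 even numbers 2, 4, …, 100 — takes one from each pair and avoids the property.
Choosing 51 forces two into the same pair by pigeonhole, and those are consecutive. So 51.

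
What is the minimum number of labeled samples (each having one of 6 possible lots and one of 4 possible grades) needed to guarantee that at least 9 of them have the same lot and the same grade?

193

There are 6 × 4 = 24 (lot, grade) combinations acting as pigeonholes.
With 24 × 8 = 192 labeled samples we could place exactly 8 in each, with no (lot, grade) pair reaching 9.
One more forces some (lot, grade) pair to hold 9, so 192 + 1 = 193.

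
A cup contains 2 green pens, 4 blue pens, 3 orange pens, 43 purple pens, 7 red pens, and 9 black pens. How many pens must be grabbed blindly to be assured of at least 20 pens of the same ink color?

In the worst case we take at most 19 of each ink color, but all 2 green, all 4 blue, all 3 orange, all 7 red, and all 9 black (fewer than 19), giving 2 + 4 + 3 + 19 + 7 + 9 = 44.
One more pen then forces some ink color to 20, so 44 + 1 = 45.

45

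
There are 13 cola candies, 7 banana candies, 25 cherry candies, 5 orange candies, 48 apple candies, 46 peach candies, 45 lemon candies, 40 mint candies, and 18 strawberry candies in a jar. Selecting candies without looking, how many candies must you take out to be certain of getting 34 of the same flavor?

In the worst case we take at most 33 of each flavor, but all 13 cola, all 7 banana, all 25 cherry, all 5 orange, and all 18 strawberry (fewer than 33), giving 13 + 7 + 25 + 5 + 33 + 33 + 33 + 33 + 18 = 200.
One more candy then forces some flavor to 34, so 200 + 1 = 201.

201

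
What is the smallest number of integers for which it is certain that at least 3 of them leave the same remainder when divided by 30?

There are 30 residue classes modulo 30 acting as pigeonholes.
With 30 × 2 = 60 integers we could place exactly 2 in each, with no class reaching 3.
One more forces some class to hold 3, so 60 + 1 = 61.

61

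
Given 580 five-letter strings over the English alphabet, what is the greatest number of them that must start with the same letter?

23

There are 26 possible first letters, which serve as the pigeonholes.
If each of the 26 possible first letters held at most 22, the total would be at most 26 × 22 = 572 < 580, a contradiction.
So at least one holds ⌈580/26⌉ = 23.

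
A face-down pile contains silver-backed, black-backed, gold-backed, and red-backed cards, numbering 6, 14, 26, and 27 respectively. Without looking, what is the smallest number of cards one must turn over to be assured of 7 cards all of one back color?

25

Treat the 4 back colors as pigeonholes.
The worst case takes 6 cards of each back color without reaching 7 of any: 4 × 6 = 24.
The next card must bring some back color to 7, so 24 + 1 = 25.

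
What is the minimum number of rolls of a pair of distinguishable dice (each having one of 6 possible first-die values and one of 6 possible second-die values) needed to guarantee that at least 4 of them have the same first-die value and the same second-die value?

109

There are 6 × 6 = 36 (first-die value, second-die value) combinations acting as pigeonholes.
With 36 × 3 = 108 rolls of a pair of distinguishable dice we could place exactly 3 in each, with no (first-die value, second-die value) pair reaching 4.
One more forces some (first-die value, second-die value) pair to hold 4, so 108 + 1 = 109.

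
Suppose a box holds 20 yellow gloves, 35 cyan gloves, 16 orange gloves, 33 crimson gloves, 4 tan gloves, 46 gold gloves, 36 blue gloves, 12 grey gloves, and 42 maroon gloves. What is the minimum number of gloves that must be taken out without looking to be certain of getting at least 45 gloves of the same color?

In the worst case we take at most 44 of each color, but all 20 yellow, all 35 cyan, all 16 orange, all 33 crimson, all 4 tan, all 36 blue, all 12 grey, and all 42 maroon (fewer than 44), giving 20 + 35 + 16 + 33 + 4 + 44 + 36 + 12 + 42 = 242.
One more glove then forces some color to 45, so 242 + 1 = 243.

243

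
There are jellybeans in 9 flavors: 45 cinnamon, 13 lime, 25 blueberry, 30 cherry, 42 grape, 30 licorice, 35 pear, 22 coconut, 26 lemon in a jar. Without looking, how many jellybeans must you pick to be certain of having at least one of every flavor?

256

The hardest flavor to obtain is lime: we could draw every other jellybean first — 268 − 13 = 255 jellybeans — without a single lime one.
The next draw must be lime, so 255 + 1 = 256.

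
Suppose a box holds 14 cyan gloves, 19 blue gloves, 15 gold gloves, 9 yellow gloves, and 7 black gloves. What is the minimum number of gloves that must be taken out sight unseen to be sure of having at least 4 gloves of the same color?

16

The worst case takes 3 gloves of each color without reaching 4 of any: 5 × 3 = 15.
The next glove must bring some color to 4, so 15 + 1 = 16.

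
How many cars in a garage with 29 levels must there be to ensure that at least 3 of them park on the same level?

59

There are 29 levels acting as pigeonholes.
With 29 × 2 = 58 cars we could place exactly 2 in each, with no class reaching 3.
One more forces some class to hold 3, so 58 + 1 = 59.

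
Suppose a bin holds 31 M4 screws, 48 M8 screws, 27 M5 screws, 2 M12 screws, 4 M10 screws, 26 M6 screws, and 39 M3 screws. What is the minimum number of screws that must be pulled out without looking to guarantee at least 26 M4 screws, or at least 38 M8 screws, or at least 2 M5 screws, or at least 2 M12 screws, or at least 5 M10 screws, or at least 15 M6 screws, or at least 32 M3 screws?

The worst case stops just short of every target: 25 M4, 37 M8, 1 M5, 1 M12, 4 M10, 14 M6, 31 M3 — 25 + 37 + 1 + 1 + 4 + 14 + 31 = 113 screws.
One more screw must push some size to its target, so 113 + 1 = 114.

114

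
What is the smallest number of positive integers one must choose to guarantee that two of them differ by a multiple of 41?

42

Two integers differ by a multiple of 41 exactly when they share a remainder mod 41.
There are 41 residue classes mod 41, so 41 integers can all lie in distinct classes.
One more integer must repeat a residue, giving a difference divisible by 41. So n = 41 + 1 = 42.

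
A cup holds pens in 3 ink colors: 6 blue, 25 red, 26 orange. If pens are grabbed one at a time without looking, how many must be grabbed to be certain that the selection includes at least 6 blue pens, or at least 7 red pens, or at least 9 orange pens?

20

Each of the 3 ink colors has its own threshold; avoid all of them simultaneously.
The worst case stops just short of every target: 5 blue, 6 red, 8 orange — 5 + 6 + 8 = 19 pens.
One more pen must push some ink color to its target, so 19 + 1 = 20.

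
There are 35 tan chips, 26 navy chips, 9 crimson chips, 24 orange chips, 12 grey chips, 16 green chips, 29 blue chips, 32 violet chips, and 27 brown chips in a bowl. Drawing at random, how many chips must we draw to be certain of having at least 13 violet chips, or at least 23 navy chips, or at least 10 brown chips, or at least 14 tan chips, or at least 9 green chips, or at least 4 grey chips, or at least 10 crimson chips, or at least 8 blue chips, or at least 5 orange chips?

Each of the 9 colors has its own threshold; avoid all of them simultaneously.
The worst case stops just short of every target: 13 tan, 22 navy, 9 crimson, 4 orange, 3 grey, 8 green, 7 blue, 12 violet, 9 brown — 13 + 22 + 9 + 4 + 3 + 8 + 7 + 12 + 9 = 87 chips.
One more chip must push some color to its target, so 87 + 1 = 88.

88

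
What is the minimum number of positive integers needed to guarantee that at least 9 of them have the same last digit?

There are 10 possible last digits acting as pigeonholes.
With 10 × 8 = 80 positive integers we could place exactly 8 in each, with no class reaching 9.
One more forces some class to hold 9, so 80 + 1 = 81.

81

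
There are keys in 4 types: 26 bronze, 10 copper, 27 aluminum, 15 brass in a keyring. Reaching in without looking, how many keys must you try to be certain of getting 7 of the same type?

25

The worst case takes 6 keys of each type without reaching 7 of any: 4 × 6 = 24.
The next key must bring some type to 7, so 24 + 1 = 25.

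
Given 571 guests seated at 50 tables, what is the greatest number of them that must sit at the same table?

12

The 571 guests fall into 50 tables.
If each of the 50 tables held at most 11, the total would be at most 50 × 11 = 550 < 571, a contradiction.
So at least one holds ⌈571/50⌉ = 12.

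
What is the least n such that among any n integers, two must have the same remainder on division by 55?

56

Use the pigeonhole principle on residue classes: two integers differ by a multiple of 55 exactly when they share a remainder mod 55.
There are 55 residue classes mod 55, so 55 integers can all lie in distinct classes.
One more integer must repeat a residue, giving a difference divisible by 55. So n = 55 + 1 = 56.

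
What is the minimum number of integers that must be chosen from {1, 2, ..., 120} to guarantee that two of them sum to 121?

Partition {1, …, 120} into 60 pairs: {1,120}, {2,119}, …, {60,61}.
Choosing 60 integers — say the integers 1 through 60 — takes one from each pair and avoids the property.
Choosing 61 forces two into the same pair by pigeonhole, and those sum to 121. So 61.

61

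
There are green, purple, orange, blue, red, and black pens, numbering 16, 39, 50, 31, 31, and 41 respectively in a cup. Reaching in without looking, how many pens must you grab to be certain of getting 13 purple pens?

To avoid purple pens as long as possible, exhaust the other 5 ink colors first.
The worst case draws every non-purple pen first: 16 + 50 + 31 + 31 + 41 = 169.
The next 13 draws are then forced to be purple, giving 169 + 13 = 182.

182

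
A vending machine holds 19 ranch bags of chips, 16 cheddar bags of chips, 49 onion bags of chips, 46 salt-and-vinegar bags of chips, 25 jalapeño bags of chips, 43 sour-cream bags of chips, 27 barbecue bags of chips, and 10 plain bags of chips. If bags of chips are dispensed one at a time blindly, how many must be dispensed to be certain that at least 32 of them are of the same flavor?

191

In the worst case we take at most 31 of each flavor, but all 19 ranch, all 16 cheddar, all 25 jalapeño, all 27 barbecue, and all 10 plain (fewer than 31), giving 19 + 16 + 31 + 31 + 25 + 31 + 27 + 10 = 190.
One more bag of chips then forces some flavor to 32, so 190 + 1 = 191.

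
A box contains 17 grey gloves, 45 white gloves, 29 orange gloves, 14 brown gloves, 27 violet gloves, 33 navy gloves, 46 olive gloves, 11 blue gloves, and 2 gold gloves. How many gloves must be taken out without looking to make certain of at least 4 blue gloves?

The worst case draws every non-blue glove first: 17 + 45 + 29 + 14 + 27 + 33 + 46 + 2 = 213.
The next 4 draws are then forced to be blue, giving 213 + 4 = 217.

217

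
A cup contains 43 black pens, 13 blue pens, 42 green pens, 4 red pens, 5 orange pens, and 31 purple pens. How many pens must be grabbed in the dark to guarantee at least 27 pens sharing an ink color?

In the worst case we take at most 26 of each ink color, but all 13 blue, all 4 red, and all 5 orange (fewer than 26), giving 26 + 13 + 26 + 4 + 5 + 26 = 100.
One more pen then forces some ink color to 27, so 100 + 1 = 101.

101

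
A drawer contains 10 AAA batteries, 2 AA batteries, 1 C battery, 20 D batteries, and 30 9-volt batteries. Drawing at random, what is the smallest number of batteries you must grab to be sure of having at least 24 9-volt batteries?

57

To avoid 9-volt batteries as long as possible, exhaust the other 4 types first.
The worst case draws every non-9-volt battery first: 10 + 2 + 1 + 20 = 33.
The next 24 draws are then forced to be 9-volt, giving 33 + 24 = 57.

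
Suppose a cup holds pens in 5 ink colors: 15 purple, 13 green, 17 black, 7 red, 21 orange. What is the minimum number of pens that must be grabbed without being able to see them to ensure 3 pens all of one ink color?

11

The worst case takes 2 pens of each ink color without reaching 3 of any: 5 × 2 = 10.
The next pen must bring some ink color to 3, so 10 + 1 = 11.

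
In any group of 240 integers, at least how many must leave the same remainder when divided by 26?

The 240 integers fall into 26 residue classes modulo 26.
If each of the 26 residue classes modulo 26 held at most 9, the total would be at most 26 × 9 = 234 < 240, a contradiction.
So at least one holds ⌈240/26⌉ = 10.

10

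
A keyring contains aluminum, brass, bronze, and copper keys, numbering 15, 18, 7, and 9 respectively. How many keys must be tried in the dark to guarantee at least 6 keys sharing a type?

21

The worst case takes 5 keys of each type without reaching 6 of any: 4 × 5 = 20.
The next key must bring some type to 6, so 20 + 1 = 21.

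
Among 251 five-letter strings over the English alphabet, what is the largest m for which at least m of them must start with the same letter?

10

There are 26 possible first letters, which serve as the pigeonholes.
If each of the 26 possible first letters held at most 9, the total would be at most 26 × 9 = 234 < 251, a contradiction.
So at least one holds ⌈251/26⌉ = 10.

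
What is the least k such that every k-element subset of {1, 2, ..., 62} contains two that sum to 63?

Partition {1, …, 62} into 31 pairs: {1,62}, {2,61}, …, {31,32}.
Choosing 31 integers — say the integers 1 through 31 — takes one from each pair and avoids the property.
Choosing 32 forces two into the same pair by pigeonhole, and those sum to 63. So 32.

32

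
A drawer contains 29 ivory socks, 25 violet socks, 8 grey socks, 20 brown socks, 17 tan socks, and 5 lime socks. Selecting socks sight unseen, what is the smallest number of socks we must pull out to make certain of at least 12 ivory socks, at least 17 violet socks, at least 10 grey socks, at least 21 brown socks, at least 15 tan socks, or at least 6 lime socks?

The worst case stops just short of every target: 11 ivory, 16 violet, all 8 grey, 20 brown, 14 tan, 5 lime — 11 + 16 + 8 + 20 + 14 + 5 = 74 socks.
One more sock must push some color to its target, so 74 + 1 = 75.

75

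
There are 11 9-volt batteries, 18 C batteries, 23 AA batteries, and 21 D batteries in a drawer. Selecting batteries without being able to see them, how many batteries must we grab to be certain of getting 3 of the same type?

Treat the 4 types as pigeonholes.
The worst case takes 2 batteries of each type without reaching 3 of any: 4 × 2 = 8.
The next battery must bring some type to 3, so 8 + 1 = 9.

9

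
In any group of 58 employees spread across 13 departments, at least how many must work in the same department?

5

The 58 employees fall into 13 departments.
If each of the 13 departments held at most 4, the total would be at most 13 × 4 = 52 < 58, a contradiction.
So at least one holds ⌈58/13⌉ = 5.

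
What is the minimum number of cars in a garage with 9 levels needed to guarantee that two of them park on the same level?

10

There are 9 levels acting as pigeonholes.
With 9 cars we could place one in each, avoiding any repeat.
One more forces some class to hold 2, so 9 + 1 = 10.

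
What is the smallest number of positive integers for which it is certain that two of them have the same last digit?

There are 10 possible last digits acting as pigeonholes.
With 10 positive integers we could place one in each, avoiding any repeat.
One more forces some class to hold 2, so 10 + 1 = 11.

11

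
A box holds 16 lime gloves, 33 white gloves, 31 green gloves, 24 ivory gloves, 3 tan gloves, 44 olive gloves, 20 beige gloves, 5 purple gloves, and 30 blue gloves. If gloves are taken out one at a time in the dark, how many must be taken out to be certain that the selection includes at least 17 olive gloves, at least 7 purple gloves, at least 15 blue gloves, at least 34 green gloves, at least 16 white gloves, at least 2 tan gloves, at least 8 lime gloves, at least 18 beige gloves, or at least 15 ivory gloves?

Each of the 9 colors has its own threshold; avoid all of them simultaneously.
The worst case stops just short of every target: 7 lime, 15 white, all 31 green, 14 ivory, 1 tan, 16 olive, 17 beige, all 5 purple, 14 blue — 7 + 15 + 31 + 14 + 1 + 16 + 17 + 5 + 14 = 120 gloves.
One more glove must push some color to its target, so 120 + 1 = 121.

121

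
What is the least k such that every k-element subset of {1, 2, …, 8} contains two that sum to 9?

Partition {1, …, 8} into 4 pairs: {1,8}, {2,7}, …, {4,5}.
Choosing 4 integers — say the integers 1 through 4 — takes one from each pair and avoids the property.
Choosing 5 forces two into the same pair by pigeonhole, and those sum to 9. So 5.

5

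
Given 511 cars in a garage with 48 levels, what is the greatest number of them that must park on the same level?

The 511 cars fall into 48 levels.
If each of the 48 levels held at most 10, the total would be at most 48 × 10 = 480 < 511, a contradiction.
So at least one holds ⌈511/48⌉ = 11.

11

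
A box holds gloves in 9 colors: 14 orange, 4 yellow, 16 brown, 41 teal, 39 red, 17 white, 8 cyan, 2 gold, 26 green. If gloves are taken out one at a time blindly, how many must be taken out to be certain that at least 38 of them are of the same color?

In the worst case we take at most 37 of each color, but all 14 orange, all 4 yellow, all 16 brown, all 17 white, all 8 cyan, all 2 gold, and all 26 green (fewer than 37), giving 14 + 4 + 16 + 37 + 37 + 17 + 8 + 2 + 26 = 161.
One more glove then forces some color to 38, so 161 + 1 = 162.

162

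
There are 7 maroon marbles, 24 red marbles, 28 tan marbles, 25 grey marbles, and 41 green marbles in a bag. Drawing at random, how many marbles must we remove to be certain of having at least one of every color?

119

The hardest color to obtain is maroon: we could draw every other marble first — 125 − 7 = 118 marbles — without a single maroon one.
The next draw must be maroon, so 118 + 1 = 119.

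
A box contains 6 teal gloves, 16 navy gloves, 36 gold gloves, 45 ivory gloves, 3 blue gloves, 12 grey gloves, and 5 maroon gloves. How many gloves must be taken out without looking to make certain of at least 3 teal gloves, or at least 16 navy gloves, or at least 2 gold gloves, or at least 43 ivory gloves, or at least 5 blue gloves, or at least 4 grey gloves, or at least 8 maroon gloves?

72

Each of the 7 colors has its own threshold; avoid all of them simultaneously.
The worst case stops just short of every target: 2 teal, 15 navy, 1 gold, 42 ivory, all 3 blue, 3 grey, all 5 maroon — 2 + 15 + 1 + 42 + 3 + 3 + 5 = 71 gloves.
One more glove must push some color to its target, so 71 + 1 = 72.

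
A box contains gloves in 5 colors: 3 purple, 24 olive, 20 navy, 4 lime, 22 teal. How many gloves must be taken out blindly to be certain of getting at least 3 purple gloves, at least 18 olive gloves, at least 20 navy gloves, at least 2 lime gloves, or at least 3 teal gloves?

The worst case stops just short of every target: 2 purple, 17 olive, 19 navy, 1 lime, 2 teal — 2 + 17 + 19 + 1 + 2 = 41 gloves.
One more glove must push some color to its target, so 41 + 1 = 42.

42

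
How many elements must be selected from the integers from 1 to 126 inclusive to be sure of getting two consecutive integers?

Partition {1, …, 126} into 63 pairs: {1,2}, {3,4}, …, {125,126}.
Choosing 63 integers — say the 63 even numbers 2, 4, …, 126 — takes one from each pair and avoids the property.
Choosing 64 forces two into the same pair by pigeonhole, and those are consecutive. So 64.

64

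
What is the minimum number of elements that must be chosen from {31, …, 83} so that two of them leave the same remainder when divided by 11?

12

Group the integers by remainder mod 11; there are 11 residue classes, each nonempty in this range.
Choosing one from each class (11 integers) avoids any shared remainder.
One more choice must repeat a class, so two differ by a multiple of 11. Hence 11 + 1 = 12.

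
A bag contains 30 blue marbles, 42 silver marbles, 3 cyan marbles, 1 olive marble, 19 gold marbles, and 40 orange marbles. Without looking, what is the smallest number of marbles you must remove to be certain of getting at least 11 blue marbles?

116

To avoid blue marbles as long as possible, exhaust the other 5 colors first.
The worst case draws every non-blue marble first: 42 + 3 + 1 + 19 + 40 = 105.
The next 11 draws are then forced to be blue, giving 105 + 11 = 116.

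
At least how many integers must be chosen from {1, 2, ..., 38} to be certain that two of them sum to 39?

20

Partition {1, …, 38} into 19 pairs: {1,38}, {2,37}, …, {19,20}.
Choosing 19 integers — say the integers 1 through 19 — takes one from each pair and avoids the property.
Choosing 20 forces two into the same pair by pigeonhole, and those sum to 39. So 20.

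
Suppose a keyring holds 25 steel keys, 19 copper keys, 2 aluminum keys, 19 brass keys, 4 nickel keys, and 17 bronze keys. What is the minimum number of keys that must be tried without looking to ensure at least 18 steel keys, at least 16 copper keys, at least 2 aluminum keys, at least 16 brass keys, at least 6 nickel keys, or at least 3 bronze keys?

55

The worst case stops just short of every target: 17 steel, 15 copper, 1 aluminum, 15 brass, all 4 nickel, 2 bronze — 17 + 15 + 1 + 15 + 4 + 2 = 54 keys.
One more key must push some type to its target, so 54 + 1 = 55.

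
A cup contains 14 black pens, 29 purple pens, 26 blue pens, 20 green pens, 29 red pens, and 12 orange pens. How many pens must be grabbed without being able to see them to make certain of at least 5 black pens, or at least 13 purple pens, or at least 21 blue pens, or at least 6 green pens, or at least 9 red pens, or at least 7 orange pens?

56

The worst case stops just short of every target: 4 black, 12 purple, 20 blue, 5 green, 8 red, 6 orange — 4 + 12 + 20 + 5 + 8 + 6 = 55 pens.
One more pen must push some ink color to its target, so 55 + 1 = 56.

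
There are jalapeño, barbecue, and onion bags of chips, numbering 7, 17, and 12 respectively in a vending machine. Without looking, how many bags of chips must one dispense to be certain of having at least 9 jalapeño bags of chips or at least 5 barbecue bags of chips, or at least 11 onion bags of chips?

Each of the 3 flavors has its own threshold; avoid all of them simultaneously.
The worst case stops just short of every target: all 7 jalapeño, 4 barbecue, 10 onion — 7 + 4 + 10 = 21 bags of chips.
One more bag of chips must push some flavor to its target, so 21 + 1 = 22.

22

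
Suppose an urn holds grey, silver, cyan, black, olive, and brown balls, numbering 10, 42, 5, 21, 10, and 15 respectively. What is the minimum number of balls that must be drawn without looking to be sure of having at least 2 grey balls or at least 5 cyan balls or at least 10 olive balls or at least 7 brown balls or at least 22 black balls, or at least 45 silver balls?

84

The worst case stops just short of every target: 1 grey, all 42 silver, 4 cyan, 21 black, 9 olive, 6 brown — 1 + 42 + 4 + 21 + 9 + 6 = 83 balls.
One more ball must push some color to its target, so 83 + 1 = 84.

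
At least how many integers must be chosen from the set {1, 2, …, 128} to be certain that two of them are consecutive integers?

65

Partition {1, …, 128} into 64 pairs: {1,2}, {3,4}, …, {127,128}.
Choosing 64 integers — say the 64 even numbers 2, 4, …, 128 — takes one from each pair and avoids the property.
Choosing 65 forces two into the same pair by pigeonhole, and those are consecutive. So 65.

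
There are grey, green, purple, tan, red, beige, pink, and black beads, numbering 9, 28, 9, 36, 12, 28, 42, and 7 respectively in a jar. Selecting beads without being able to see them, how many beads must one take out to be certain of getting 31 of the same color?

In the worst case we take at most 30 of each color, but all 9 grey, all 28 green, all 9 purple, all 12 red, all 28 beige, and all 7 black (fewer than 30), giving 9 + 28 + 9 + 30 + 12 + 28 + 30 + 7 = 153.
One more bead then forces some color to 31, so 153 + 1 = 154.

154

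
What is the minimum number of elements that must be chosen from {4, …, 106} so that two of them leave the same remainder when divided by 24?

Group the integers by remainder mod 24; there are 24 residue classes, each nonempty in this range.
Choosing one from each class (24 integers) avoids any shared remainder.
One more choice must repeat a class, so two differ by a multiple of 24. Hence 24 + 1 = 25.

25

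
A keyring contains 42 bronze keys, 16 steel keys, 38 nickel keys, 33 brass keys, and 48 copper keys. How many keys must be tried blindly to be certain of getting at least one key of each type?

162

The hardest type to obtain is steel: we could draw every other key first — 177 − 16 = 161 keys — without a single steel one.
The next draw must be steel, so 161 + 1 = 162.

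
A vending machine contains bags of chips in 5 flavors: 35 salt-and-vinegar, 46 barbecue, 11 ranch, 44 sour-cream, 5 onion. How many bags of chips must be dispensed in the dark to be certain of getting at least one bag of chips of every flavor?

137

The hardest flavor to obtain is onion: we could draw every other bag of chips first — 141 − 5 = 136 bags of chips — without a single onion one.
The next draw must be onion, so 136 + 1 = 137.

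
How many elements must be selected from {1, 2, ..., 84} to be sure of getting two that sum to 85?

43

Partition {1, …, 84} into 42 pairs: {1,84}, {2,83}, …, {42,43}.
Choosing 42 integers — say the integers 1 through 42 — takes one from each pair and avoids the property.
Choosing 43 forces two into the same pair by pigeonhole, and those sum to 85. So 43.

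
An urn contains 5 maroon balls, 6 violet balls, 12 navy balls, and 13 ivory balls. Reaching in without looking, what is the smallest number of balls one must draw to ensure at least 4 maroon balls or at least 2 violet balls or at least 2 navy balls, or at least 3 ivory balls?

8

Each of the 4 colors has its own threshold; avoid all of them simultaneously.
The worst case stops just short of every target: 3 maroon, 1 violet, 1 navy, 2 ivory — 3 + 1 + 1 + 2 = 7 balls.
One more ball must push some color to its target, so 7 + 1 = 8.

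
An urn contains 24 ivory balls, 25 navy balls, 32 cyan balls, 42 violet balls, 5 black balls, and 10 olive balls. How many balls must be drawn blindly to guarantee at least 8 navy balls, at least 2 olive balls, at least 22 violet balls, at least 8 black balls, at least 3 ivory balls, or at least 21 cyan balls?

Each of the 6 colors has its own threshold; avoid all of them simultaneously.
The worst case stops just short of every target: 2 ivory, 7 navy, 20 cyan, 21 violet, all 5 black, 1 olive — 2 + 7 + 20 + 21 + 5 + 1 = 56 balls.
One more ball must push some color to its target, so 56 + 1 = 57.

57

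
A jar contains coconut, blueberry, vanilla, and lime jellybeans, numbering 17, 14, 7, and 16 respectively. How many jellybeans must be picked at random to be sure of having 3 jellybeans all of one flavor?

Treat the 4 flavors as pigeonholes.
The worst case takes 2 jellybeans of each flavor without reaching 3 of any: 4 × 2 = 8.
The next jellybean must bring some flavor to 3, so 8 + 1 = 9.

9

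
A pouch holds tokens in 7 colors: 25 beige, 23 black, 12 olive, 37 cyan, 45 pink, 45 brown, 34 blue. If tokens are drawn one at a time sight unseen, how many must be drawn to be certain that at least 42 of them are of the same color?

214

In the worst case we take at most 41 of each color, but all 25 beige, all 23 black, all 12 olive, all 37 cyan, and all 34 blue (fewer than 41), giving 25 + 23 + 12 + 37 + 41 + 41 + 34 = 213.
One more token then forces some color to 42, so 213 + 1 = 214.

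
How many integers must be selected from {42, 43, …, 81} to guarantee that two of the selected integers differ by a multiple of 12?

Use the pigeonhole principle on residue classes: group the integers by remainder mod 12; there are 12 residue classes, each nonempty in this range.
Choosing one from each class (12 integers) avoids any shared remainder.
One more choice must repeat a class, so two differ by a multiple of 12. Hence 12 + 1 = 13.

13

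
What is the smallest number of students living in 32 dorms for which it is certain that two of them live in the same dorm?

33

There are 32 dorms acting as pigeonholes.
With 32 students we could place one in each, avoiding any repeat.
One more forces some class to hold 2, so 32 + 1 = 33.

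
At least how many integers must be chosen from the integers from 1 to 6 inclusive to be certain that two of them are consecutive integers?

4

Partition {1, …, 6} into 3 pairs: {1,2}, {3,4}, …, {5,6}.
Choosing 3 integers — say the 3 even numbers 2, 4, …, 6 — takes one from each pair and avoids the property.
Choosing 4 forces two into the same pair by pigeonhole, and those are consecutive. So 4.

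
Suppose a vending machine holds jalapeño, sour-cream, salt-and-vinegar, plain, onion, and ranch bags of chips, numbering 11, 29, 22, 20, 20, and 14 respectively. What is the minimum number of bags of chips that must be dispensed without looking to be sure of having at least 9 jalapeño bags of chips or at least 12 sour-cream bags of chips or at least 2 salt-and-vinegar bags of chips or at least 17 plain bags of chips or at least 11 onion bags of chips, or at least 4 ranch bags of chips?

50

Each of the 6 flavors has its own threshold; avoid all of them simultaneously.
The worst case stops just short of every target: 8 jalapeño, 11 sour-cream, 1 salt-and-vinegar, 16 plain, 10 onion, 3 ranch — 8 + 11 + 1 + 16 + 10 + 3 = 49 bags of chips.
One more bag of chips must push some flavor to its target, so 49 + 1 = 50.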